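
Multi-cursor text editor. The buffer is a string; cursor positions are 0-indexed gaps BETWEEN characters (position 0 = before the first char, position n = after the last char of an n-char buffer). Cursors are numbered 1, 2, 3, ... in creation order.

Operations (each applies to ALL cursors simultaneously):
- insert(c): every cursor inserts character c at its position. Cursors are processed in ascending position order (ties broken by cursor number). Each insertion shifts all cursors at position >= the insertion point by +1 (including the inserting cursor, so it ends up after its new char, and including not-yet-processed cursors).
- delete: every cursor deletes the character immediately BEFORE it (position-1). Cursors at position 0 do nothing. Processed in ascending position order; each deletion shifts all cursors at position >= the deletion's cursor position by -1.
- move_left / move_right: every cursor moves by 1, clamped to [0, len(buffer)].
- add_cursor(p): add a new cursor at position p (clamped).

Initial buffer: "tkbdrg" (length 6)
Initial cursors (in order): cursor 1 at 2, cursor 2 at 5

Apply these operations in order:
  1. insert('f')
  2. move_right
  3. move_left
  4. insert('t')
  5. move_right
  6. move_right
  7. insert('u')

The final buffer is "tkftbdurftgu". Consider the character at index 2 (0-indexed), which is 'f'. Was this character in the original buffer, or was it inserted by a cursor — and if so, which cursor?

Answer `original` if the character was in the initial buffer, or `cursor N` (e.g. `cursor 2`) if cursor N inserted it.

Answer: cursor 1

Derivation:
After op 1 (insert('f')): buffer="tkfbdrfg" (len 8), cursors c1@3 c2@7, authorship ..1...2.
After op 2 (move_right): buffer="tkfbdrfg" (len 8), cursors c1@4 c2@8, authorship ..1...2.
After op 3 (move_left): buffer="tkfbdrfg" (len 8), cursors c1@3 c2@7, authorship ..1...2.
After op 4 (insert('t')): buffer="tkftbdrftg" (len 10), cursors c1@4 c2@9, authorship ..11...22.
After op 5 (move_right): buffer="tkftbdrftg" (len 10), cursors c1@5 c2@10, authorship ..11...22.
After op 6 (move_right): buffer="tkftbdrftg" (len 10), cursors c1@6 c2@10, authorship ..11...22.
After op 7 (insert('u')): buffer="tkftbdurftgu" (len 12), cursors c1@7 c2@12, authorship ..11..1.22.2
Authorship (.=original, N=cursor N): . . 1 1 . . 1 . 2 2 . 2
Index 2: author = 1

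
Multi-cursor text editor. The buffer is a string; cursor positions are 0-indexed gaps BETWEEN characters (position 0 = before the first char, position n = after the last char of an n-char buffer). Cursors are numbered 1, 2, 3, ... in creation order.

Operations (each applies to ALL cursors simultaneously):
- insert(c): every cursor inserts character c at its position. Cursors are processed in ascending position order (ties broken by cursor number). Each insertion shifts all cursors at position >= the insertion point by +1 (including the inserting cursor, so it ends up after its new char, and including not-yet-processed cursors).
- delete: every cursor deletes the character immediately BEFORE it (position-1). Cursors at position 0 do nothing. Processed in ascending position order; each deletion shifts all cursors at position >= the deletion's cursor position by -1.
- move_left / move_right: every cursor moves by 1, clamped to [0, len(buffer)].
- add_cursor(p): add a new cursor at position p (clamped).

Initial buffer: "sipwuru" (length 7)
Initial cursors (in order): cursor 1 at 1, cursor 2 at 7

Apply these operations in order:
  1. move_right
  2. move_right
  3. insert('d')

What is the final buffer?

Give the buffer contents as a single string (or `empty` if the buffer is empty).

After op 1 (move_right): buffer="sipwuru" (len 7), cursors c1@2 c2@7, authorship .......
After op 2 (move_right): buffer="sipwuru" (len 7), cursors c1@3 c2@7, authorship .......
After op 3 (insert('d')): buffer="sipdwurud" (len 9), cursors c1@4 c2@9, authorship ...1....2

Answer: sipdwurud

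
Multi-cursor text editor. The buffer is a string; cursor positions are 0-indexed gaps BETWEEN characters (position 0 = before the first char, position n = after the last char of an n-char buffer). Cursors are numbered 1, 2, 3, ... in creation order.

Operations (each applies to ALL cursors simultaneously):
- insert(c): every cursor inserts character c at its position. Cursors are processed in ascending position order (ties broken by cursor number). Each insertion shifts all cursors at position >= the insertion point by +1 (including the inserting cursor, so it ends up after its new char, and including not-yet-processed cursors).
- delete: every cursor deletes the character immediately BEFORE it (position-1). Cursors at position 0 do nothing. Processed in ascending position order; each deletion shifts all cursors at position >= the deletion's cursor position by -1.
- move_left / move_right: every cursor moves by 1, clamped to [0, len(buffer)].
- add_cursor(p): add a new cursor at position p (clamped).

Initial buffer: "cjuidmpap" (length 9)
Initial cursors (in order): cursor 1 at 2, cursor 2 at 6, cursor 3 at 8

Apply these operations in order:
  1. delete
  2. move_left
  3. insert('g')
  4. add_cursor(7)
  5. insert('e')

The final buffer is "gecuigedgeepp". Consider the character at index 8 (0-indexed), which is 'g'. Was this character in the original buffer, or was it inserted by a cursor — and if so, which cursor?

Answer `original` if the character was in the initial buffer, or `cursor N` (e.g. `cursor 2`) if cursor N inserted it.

After op 1 (delete): buffer="cuidpp" (len 6), cursors c1@1 c2@4 c3@5, authorship ......
After op 2 (move_left): buffer="cuidpp" (len 6), cursors c1@0 c2@3 c3@4, authorship ......
After op 3 (insert('g')): buffer="gcuigdgpp" (len 9), cursors c1@1 c2@5 c3@7, authorship 1...2.3..
After op 4 (add_cursor(7)): buffer="gcuigdgpp" (len 9), cursors c1@1 c2@5 c3@7 c4@7, authorship 1...2.3..
After op 5 (insert('e')): buffer="gecuigedgeepp" (len 13), cursors c1@2 c2@7 c3@11 c4@11, authorship 11...22.334..
Authorship (.=original, N=cursor N): 1 1 . . . 2 2 . 3 3 4 . .
Index 8: author = 3

Answer: cursor 3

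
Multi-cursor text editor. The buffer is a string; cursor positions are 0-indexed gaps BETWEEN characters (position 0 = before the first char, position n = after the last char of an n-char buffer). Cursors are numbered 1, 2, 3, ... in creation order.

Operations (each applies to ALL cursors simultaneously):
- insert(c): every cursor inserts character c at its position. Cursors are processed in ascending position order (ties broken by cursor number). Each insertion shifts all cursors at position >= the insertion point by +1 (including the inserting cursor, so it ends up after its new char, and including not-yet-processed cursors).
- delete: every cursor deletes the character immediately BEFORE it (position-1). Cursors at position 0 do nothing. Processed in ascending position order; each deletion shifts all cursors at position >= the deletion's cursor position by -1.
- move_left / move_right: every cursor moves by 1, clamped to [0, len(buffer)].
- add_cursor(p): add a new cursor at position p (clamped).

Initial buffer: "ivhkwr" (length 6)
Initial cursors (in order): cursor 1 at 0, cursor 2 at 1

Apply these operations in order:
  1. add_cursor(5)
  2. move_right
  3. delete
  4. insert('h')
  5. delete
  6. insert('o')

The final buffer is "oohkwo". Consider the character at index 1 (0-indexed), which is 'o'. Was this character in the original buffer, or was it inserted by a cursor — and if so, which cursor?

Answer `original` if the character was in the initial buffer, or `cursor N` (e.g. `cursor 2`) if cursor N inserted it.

After op 1 (add_cursor(5)): buffer="ivhkwr" (len 6), cursors c1@0 c2@1 c3@5, authorship ......
After op 2 (move_right): buffer="ivhkwr" (len 6), cursors c1@1 c2@2 c3@6, authorship ......
After op 3 (delete): buffer="hkw" (len 3), cursors c1@0 c2@0 c3@3, authorship ...
After op 4 (insert('h')): buffer="hhhkwh" (len 6), cursors c1@2 c2@2 c3@6, authorship 12...3
After op 5 (delete): buffer="hkw" (len 3), cursors c1@0 c2@0 c3@3, authorship ...
After op 6 (insert('o')): buffer="oohkwo" (len 6), cursors c1@2 c2@2 c3@6, authorship 12...3
Authorship (.=original, N=cursor N): 1 2 . . . 3
Index 1: author = 2

Answer: cursor 2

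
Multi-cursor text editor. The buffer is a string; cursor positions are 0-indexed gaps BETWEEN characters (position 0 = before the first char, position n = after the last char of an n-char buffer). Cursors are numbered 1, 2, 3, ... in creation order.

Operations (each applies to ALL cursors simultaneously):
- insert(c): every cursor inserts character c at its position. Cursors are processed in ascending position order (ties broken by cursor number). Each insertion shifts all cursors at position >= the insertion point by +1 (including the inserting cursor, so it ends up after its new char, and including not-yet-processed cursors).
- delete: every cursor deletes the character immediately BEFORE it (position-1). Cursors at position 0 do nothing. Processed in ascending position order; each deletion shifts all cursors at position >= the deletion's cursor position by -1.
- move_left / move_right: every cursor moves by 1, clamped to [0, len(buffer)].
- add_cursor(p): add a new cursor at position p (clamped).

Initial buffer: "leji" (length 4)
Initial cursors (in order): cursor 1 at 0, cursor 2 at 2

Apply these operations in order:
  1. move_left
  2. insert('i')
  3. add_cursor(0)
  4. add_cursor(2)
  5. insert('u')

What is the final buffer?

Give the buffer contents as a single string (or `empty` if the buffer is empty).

Answer: uiuluiueji

Derivation:
After op 1 (move_left): buffer="leji" (len 4), cursors c1@0 c2@1, authorship ....
After op 2 (insert('i')): buffer="ilieji" (len 6), cursors c1@1 c2@3, authorship 1.2...
After op 3 (add_cursor(0)): buffer="ilieji" (len 6), cursors c3@0 c1@1 c2@3, authorship 1.2...
After op 4 (add_cursor(2)): buffer="ilieji" (len 6), cursors c3@0 c1@1 c4@2 c2@3, authorship 1.2...
After op 5 (insert('u')): buffer="uiuluiueji" (len 10), cursors c3@1 c1@3 c4@5 c2@7, authorship 311.422...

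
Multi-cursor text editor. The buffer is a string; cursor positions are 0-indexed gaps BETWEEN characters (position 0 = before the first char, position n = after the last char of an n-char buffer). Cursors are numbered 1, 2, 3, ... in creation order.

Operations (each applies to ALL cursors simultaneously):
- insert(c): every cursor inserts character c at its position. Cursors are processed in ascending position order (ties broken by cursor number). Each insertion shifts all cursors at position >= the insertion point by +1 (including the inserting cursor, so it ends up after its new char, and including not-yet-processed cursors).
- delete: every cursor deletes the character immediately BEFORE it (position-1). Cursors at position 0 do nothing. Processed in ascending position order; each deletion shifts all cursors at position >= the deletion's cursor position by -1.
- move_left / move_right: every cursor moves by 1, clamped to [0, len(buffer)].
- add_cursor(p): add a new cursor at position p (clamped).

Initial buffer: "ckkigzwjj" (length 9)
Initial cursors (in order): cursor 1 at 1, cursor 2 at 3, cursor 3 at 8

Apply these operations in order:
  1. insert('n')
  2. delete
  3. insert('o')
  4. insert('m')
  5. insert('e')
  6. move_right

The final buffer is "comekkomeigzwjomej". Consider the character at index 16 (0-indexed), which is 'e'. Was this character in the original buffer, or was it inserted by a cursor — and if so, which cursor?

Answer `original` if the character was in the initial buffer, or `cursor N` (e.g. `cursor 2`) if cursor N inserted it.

Answer: cursor 3

Derivation:
After op 1 (insert('n')): buffer="cnkknigzwjnj" (len 12), cursors c1@2 c2@5 c3@11, authorship .1..2.....3.
After op 2 (delete): buffer="ckkigzwjj" (len 9), cursors c1@1 c2@3 c3@8, authorship .........
After op 3 (insert('o')): buffer="cokkoigzwjoj" (len 12), cursors c1@2 c2@5 c3@11, authorship .1..2.....3.
After op 4 (insert('m')): buffer="comkkomigzwjomj" (len 15), cursors c1@3 c2@7 c3@14, authorship .11..22.....33.
After op 5 (insert('e')): buffer="comekkomeigzwjomej" (len 18), cursors c1@4 c2@9 c3@17, authorship .111..222.....333.
After op 6 (move_right): buffer="comekkomeigzwjomej" (len 18), cursors c1@5 c2@10 c3@18, authorship .111..222.....333.
Authorship (.=original, N=cursor N): . 1 1 1 . . 2 2 2 . . . . . 3 3 3 .
Index 16: author = 3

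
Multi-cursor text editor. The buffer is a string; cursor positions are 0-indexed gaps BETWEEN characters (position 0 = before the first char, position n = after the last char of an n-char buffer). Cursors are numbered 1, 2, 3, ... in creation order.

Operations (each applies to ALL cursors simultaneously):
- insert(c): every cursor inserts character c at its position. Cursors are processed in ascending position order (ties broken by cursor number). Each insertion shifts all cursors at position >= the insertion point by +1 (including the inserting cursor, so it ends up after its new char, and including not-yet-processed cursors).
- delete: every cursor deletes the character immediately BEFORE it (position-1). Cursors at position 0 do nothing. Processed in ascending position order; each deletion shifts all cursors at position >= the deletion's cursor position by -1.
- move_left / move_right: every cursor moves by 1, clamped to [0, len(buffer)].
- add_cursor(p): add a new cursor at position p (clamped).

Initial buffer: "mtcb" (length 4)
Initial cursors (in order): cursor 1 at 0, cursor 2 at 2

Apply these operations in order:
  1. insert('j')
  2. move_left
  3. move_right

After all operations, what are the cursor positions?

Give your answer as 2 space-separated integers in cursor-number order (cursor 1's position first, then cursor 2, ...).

After op 1 (insert('j')): buffer="jmtjcb" (len 6), cursors c1@1 c2@4, authorship 1..2..
After op 2 (move_left): buffer="jmtjcb" (len 6), cursors c1@0 c2@3, authorship 1..2..
After op 3 (move_right): buffer="jmtjcb" (len 6), cursors c1@1 c2@4, authorship 1..2..

Answer: 1 4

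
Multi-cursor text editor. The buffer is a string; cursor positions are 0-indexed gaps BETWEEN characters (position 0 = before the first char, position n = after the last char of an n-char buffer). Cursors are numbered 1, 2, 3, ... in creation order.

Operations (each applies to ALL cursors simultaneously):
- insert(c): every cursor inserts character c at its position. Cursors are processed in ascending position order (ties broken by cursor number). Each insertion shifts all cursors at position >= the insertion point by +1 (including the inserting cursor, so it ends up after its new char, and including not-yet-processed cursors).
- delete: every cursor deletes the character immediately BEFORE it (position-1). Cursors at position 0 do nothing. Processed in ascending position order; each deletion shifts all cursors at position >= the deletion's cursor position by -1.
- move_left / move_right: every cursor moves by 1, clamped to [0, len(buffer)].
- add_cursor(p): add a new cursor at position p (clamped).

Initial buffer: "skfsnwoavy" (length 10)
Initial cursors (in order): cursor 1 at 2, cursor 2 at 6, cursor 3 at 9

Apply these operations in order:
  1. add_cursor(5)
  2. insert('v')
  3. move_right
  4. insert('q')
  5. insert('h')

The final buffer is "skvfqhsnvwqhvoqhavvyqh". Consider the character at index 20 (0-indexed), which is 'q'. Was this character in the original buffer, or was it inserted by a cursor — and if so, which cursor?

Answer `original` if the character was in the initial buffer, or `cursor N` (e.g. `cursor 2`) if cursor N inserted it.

Answer: cursor 3

Derivation:
After op 1 (add_cursor(5)): buffer="skfsnwoavy" (len 10), cursors c1@2 c4@5 c2@6 c3@9, authorship ..........
After op 2 (insert('v')): buffer="skvfsnvwvoavvy" (len 14), cursors c1@3 c4@7 c2@9 c3@13, authorship ..1...4.2...3.
After op 3 (move_right): buffer="skvfsnvwvoavvy" (len 14), cursors c1@4 c4@8 c2@10 c3@14, authorship ..1...4.2...3.
After op 4 (insert('q')): buffer="skvfqsnvwqvoqavvyq" (len 18), cursors c1@5 c4@10 c2@13 c3@18, authorship ..1.1..4.42.2..3.3
After op 5 (insert('h')): buffer="skvfqhsnvwqhvoqhavvyqh" (len 22), cursors c1@6 c4@12 c2@16 c3@22, authorship ..1.11..4.442.22..3.33
Authorship (.=original, N=cursor N): . . 1 . 1 1 . . 4 . 4 4 2 . 2 2 . . 3 . 3 3
Index 20: author = 3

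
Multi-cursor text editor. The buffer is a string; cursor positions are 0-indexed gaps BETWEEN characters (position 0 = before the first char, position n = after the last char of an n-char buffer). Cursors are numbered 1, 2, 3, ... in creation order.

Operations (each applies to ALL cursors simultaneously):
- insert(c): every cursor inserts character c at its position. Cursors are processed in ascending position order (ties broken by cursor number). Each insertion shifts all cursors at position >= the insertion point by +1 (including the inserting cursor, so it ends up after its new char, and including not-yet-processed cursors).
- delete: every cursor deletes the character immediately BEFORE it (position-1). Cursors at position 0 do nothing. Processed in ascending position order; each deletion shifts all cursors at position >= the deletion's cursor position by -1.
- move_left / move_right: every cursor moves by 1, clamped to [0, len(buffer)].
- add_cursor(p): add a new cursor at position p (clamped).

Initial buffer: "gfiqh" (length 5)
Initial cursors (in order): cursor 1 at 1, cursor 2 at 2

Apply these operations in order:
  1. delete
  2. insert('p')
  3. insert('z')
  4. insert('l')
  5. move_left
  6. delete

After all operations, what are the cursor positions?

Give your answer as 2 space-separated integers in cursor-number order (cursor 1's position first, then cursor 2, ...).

After op 1 (delete): buffer="iqh" (len 3), cursors c1@0 c2@0, authorship ...
After op 2 (insert('p')): buffer="ppiqh" (len 5), cursors c1@2 c2@2, authorship 12...
After op 3 (insert('z')): buffer="ppzziqh" (len 7), cursors c1@4 c2@4, authorship 1212...
After op 4 (insert('l')): buffer="ppzzlliqh" (len 9), cursors c1@6 c2@6, authorship 121212...
After op 5 (move_left): buffer="ppzzlliqh" (len 9), cursors c1@5 c2@5, authorship 121212...
After op 6 (delete): buffer="ppzliqh" (len 7), cursors c1@3 c2@3, authorship 1212...

Answer: 3 3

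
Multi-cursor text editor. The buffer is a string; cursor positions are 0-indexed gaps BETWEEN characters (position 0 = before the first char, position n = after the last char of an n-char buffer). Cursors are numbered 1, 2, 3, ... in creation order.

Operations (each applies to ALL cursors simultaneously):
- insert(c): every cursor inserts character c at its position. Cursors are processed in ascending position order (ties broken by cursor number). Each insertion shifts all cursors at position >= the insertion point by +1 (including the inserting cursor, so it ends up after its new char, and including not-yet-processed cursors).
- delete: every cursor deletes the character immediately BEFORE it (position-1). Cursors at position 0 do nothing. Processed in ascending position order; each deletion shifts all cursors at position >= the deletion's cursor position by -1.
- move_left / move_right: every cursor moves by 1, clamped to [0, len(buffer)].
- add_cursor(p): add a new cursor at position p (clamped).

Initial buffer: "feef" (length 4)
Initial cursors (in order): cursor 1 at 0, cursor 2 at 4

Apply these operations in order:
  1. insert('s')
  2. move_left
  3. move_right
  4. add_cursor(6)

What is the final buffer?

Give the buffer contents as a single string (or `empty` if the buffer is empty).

After op 1 (insert('s')): buffer="sfeefs" (len 6), cursors c1@1 c2@6, authorship 1....2
After op 2 (move_left): buffer="sfeefs" (len 6), cursors c1@0 c2@5, authorship 1....2
After op 3 (move_right): buffer="sfeefs" (len 6), cursors c1@1 c2@6, authorship 1....2
After op 4 (add_cursor(6)): buffer="sfeefs" (len 6), cursors c1@1 c2@6 c3@6, authorship 1....2

Answer: sfeefs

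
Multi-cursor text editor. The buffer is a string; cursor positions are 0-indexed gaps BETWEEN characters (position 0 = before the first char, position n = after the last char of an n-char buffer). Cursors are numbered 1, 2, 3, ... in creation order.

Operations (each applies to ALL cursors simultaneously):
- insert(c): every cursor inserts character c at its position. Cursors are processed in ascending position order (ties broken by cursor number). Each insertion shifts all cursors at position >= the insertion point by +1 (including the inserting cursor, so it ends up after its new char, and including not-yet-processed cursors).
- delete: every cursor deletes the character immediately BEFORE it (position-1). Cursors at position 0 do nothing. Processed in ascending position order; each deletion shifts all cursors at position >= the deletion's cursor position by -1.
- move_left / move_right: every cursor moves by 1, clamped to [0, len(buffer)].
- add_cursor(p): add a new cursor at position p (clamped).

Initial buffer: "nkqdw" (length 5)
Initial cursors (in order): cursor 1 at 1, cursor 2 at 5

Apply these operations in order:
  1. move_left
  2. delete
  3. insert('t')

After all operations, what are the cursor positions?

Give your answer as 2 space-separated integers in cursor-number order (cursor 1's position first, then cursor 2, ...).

After op 1 (move_left): buffer="nkqdw" (len 5), cursors c1@0 c2@4, authorship .....
After op 2 (delete): buffer="nkqw" (len 4), cursors c1@0 c2@3, authorship ....
After op 3 (insert('t')): buffer="tnkqtw" (len 6), cursors c1@1 c2@5, authorship 1...2.

Answer: 1 5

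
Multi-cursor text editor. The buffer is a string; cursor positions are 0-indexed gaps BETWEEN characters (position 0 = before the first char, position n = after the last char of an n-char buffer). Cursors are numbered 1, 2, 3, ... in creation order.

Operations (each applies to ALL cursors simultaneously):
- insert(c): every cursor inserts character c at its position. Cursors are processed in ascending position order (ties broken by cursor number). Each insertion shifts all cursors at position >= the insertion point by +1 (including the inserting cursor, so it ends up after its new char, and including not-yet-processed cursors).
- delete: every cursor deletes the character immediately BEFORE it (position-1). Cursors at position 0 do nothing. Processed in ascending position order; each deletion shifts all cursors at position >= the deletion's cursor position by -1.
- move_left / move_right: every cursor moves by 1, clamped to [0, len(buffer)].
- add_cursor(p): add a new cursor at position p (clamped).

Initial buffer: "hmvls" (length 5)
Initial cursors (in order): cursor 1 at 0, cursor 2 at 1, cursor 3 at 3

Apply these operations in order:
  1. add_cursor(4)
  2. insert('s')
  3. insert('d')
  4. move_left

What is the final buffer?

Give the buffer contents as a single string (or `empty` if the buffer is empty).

After op 1 (add_cursor(4)): buffer="hmvls" (len 5), cursors c1@0 c2@1 c3@3 c4@4, authorship .....
After op 2 (insert('s')): buffer="shsmvslss" (len 9), cursors c1@1 c2@3 c3@6 c4@8, authorship 1.2..3.4.
After op 3 (insert('d')): buffer="sdhsdmvsdlsds" (len 13), cursors c1@2 c2@5 c3@9 c4@12, authorship 11.22..33.44.
After op 4 (move_left): buffer="sdhsdmvsdlsds" (len 13), cursors c1@1 c2@4 c3@8 c4@11, authorship 11.22..33.44.

Answer: sdhsdmvsdlsds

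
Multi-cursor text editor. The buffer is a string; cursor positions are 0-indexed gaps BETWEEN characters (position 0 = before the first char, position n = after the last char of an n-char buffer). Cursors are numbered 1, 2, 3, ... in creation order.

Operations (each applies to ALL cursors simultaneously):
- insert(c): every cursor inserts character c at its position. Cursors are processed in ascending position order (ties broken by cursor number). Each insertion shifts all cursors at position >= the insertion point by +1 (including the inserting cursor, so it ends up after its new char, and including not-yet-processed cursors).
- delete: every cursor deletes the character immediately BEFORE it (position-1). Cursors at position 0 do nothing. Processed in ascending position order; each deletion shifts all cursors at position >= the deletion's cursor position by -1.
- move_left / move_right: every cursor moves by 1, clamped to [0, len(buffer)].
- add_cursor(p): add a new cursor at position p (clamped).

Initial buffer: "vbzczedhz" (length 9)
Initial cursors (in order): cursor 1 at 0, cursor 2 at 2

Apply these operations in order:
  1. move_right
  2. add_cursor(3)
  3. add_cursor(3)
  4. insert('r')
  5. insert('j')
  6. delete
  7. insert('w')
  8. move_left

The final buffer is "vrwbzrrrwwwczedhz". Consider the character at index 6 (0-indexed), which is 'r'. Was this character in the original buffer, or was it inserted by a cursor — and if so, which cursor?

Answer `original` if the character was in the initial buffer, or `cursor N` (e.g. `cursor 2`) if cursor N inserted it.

Answer: cursor 3

Derivation:
After op 1 (move_right): buffer="vbzczedhz" (len 9), cursors c1@1 c2@3, authorship .........
After op 2 (add_cursor(3)): buffer="vbzczedhz" (len 9), cursors c1@1 c2@3 c3@3, authorship .........
After op 3 (add_cursor(3)): buffer="vbzczedhz" (len 9), cursors c1@1 c2@3 c3@3 c4@3, authorship .........
After op 4 (insert('r')): buffer="vrbzrrrczedhz" (len 13), cursors c1@2 c2@7 c3@7 c4@7, authorship .1..234......
After op 5 (insert('j')): buffer="vrjbzrrrjjjczedhz" (len 17), cursors c1@3 c2@11 c3@11 c4@11, authorship .11..234234......
After op 6 (delete): buffer="vrbzrrrczedhz" (len 13), cursors c1@2 c2@7 c3@7 c4@7, authorship .1..234......
After op 7 (insert('w')): buffer="vrwbzrrrwwwczedhz" (len 17), cursors c1@3 c2@11 c3@11 c4@11, authorship .11..234234......
After op 8 (move_left): buffer="vrwbzrrrwwwczedhz" (len 17), cursors c1@2 c2@10 c3@10 c4@10, authorship .11..234234......
Authorship (.=original, N=cursor N): . 1 1 . . 2 3 4 2 3 4 . . . . . .
Index 6: author = 3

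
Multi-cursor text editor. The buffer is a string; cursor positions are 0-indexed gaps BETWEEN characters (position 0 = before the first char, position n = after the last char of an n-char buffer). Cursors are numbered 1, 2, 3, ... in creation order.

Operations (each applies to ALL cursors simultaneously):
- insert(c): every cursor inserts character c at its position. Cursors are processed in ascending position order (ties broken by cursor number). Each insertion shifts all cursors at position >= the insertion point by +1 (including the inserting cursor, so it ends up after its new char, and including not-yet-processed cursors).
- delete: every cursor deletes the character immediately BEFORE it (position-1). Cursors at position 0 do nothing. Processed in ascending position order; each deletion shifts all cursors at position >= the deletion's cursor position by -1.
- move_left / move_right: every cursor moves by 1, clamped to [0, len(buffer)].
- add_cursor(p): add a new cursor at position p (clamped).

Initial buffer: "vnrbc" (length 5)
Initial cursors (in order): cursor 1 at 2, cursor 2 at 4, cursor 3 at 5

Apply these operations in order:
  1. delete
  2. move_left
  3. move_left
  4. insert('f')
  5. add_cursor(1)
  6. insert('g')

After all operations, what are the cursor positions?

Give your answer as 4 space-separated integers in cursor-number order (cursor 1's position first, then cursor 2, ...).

After op 1 (delete): buffer="vr" (len 2), cursors c1@1 c2@2 c3@2, authorship ..
After op 2 (move_left): buffer="vr" (len 2), cursors c1@0 c2@1 c3@1, authorship ..
After op 3 (move_left): buffer="vr" (len 2), cursors c1@0 c2@0 c3@0, authorship ..
After op 4 (insert('f')): buffer="fffvr" (len 5), cursors c1@3 c2@3 c3@3, authorship 123..
After op 5 (add_cursor(1)): buffer="fffvr" (len 5), cursors c4@1 c1@3 c2@3 c3@3, authorship 123..
After op 6 (insert('g')): buffer="fgffgggvr" (len 9), cursors c4@2 c1@7 c2@7 c3@7, authorship 1423123..

Answer: 7 7 7 2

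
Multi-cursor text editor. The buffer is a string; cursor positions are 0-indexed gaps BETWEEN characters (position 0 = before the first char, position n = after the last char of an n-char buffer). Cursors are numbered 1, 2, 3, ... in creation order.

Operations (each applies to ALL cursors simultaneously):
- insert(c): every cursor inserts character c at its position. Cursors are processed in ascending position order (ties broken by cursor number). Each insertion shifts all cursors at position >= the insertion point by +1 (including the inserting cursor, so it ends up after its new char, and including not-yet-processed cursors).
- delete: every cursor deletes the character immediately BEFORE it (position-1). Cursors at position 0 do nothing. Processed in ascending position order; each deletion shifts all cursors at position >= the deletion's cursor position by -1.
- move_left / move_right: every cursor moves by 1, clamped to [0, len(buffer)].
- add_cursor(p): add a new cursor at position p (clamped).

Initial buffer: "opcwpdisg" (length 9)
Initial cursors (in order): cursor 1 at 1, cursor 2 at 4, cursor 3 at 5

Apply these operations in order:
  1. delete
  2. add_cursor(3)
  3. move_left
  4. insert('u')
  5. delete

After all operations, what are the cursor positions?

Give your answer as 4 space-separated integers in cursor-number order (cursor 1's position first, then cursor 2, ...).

Answer: 0 1 1 2

Derivation:
After op 1 (delete): buffer="pcdisg" (len 6), cursors c1@0 c2@2 c3@2, authorship ......
After op 2 (add_cursor(3)): buffer="pcdisg" (len 6), cursors c1@0 c2@2 c3@2 c4@3, authorship ......
After op 3 (move_left): buffer="pcdisg" (len 6), cursors c1@0 c2@1 c3@1 c4@2, authorship ......
After op 4 (insert('u')): buffer="upuucudisg" (len 10), cursors c1@1 c2@4 c3@4 c4@6, authorship 1.23.4....
After op 5 (delete): buffer="pcdisg" (len 6), cursors c1@0 c2@1 c3@1 c4@2, authorship ......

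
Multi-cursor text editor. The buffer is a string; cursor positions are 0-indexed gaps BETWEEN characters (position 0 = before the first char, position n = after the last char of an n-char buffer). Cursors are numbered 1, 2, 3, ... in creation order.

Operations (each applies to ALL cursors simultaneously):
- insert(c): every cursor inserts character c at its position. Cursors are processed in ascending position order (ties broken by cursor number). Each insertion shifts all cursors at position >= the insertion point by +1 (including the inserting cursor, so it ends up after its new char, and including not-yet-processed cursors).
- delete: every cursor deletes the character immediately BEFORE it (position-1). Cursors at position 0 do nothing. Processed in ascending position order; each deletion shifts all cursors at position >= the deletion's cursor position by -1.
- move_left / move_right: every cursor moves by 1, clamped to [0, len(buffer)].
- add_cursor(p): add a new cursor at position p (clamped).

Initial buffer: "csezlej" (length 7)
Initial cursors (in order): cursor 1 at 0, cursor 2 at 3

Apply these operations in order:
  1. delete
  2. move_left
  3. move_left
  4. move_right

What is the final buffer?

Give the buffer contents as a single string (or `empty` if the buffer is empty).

After op 1 (delete): buffer="cszlej" (len 6), cursors c1@0 c2@2, authorship ......
After op 2 (move_left): buffer="cszlej" (len 6), cursors c1@0 c2@1, authorship ......
After op 3 (move_left): buffer="cszlej" (len 6), cursors c1@0 c2@0, authorship ......
After op 4 (move_right): buffer="cszlej" (len 6), cursors c1@1 c2@1, authorship ......

Answer: cszlej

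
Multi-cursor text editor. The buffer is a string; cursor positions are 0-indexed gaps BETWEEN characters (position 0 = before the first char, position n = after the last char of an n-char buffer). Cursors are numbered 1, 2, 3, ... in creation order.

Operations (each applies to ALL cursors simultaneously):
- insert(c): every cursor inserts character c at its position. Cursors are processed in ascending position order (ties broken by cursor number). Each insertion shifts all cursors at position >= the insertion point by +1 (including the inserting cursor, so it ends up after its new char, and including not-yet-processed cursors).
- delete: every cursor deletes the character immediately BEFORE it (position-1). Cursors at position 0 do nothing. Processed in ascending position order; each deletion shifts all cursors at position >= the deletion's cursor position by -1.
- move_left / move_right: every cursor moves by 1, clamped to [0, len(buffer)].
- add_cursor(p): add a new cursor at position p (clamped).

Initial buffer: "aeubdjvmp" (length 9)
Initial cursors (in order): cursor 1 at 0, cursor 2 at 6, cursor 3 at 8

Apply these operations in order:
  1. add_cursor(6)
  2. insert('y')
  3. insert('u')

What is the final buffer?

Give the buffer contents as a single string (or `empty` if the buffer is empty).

Answer: yuaeubdjyyuuvmyup

Derivation:
After op 1 (add_cursor(6)): buffer="aeubdjvmp" (len 9), cursors c1@0 c2@6 c4@6 c3@8, authorship .........
After op 2 (insert('y')): buffer="yaeubdjyyvmyp" (len 13), cursors c1@1 c2@9 c4@9 c3@12, authorship 1......24..3.
After op 3 (insert('u')): buffer="yuaeubdjyyuuvmyup" (len 17), cursors c1@2 c2@12 c4@12 c3@16, authorship 11......2424..33.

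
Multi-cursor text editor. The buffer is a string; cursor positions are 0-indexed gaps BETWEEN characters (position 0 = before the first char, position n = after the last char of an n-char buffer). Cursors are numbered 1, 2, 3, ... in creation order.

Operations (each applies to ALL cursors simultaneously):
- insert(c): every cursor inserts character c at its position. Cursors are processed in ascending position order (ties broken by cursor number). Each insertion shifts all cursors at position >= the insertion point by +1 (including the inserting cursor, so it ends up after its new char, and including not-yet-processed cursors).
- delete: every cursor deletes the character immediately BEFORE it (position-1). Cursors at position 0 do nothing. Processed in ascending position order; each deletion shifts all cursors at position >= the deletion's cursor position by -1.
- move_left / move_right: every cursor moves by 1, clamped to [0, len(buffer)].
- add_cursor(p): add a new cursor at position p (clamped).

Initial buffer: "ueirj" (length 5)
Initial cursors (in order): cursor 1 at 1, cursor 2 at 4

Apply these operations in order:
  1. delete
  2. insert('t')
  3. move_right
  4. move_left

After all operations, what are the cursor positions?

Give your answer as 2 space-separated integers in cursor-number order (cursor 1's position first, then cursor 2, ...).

After op 1 (delete): buffer="eij" (len 3), cursors c1@0 c2@2, authorship ...
After op 2 (insert('t')): buffer="teitj" (len 5), cursors c1@1 c2@4, authorship 1..2.
After op 3 (move_right): buffer="teitj" (len 5), cursors c1@2 c2@5, authorship 1..2.
After op 4 (move_left): buffer="teitj" (len 5), cursors c1@1 c2@4, authorship 1..2.

Answer: 1 4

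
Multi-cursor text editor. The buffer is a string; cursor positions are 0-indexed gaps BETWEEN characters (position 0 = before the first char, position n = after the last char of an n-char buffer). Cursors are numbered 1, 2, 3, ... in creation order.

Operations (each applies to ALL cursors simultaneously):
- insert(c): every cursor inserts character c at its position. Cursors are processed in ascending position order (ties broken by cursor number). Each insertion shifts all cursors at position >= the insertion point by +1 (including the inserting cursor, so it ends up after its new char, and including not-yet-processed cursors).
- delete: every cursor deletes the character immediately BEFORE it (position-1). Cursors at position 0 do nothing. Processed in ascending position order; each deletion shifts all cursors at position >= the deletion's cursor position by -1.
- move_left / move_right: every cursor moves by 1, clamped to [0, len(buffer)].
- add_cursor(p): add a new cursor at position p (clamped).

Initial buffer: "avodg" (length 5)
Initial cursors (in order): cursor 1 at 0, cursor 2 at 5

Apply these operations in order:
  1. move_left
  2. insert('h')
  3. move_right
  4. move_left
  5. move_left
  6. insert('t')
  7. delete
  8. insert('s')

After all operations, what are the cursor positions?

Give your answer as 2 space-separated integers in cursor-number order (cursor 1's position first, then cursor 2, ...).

Answer: 1 7

Derivation:
After op 1 (move_left): buffer="avodg" (len 5), cursors c1@0 c2@4, authorship .....
After op 2 (insert('h')): buffer="havodhg" (len 7), cursors c1@1 c2@6, authorship 1....2.
After op 3 (move_right): buffer="havodhg" (len 7), cursors c1@2 c2@7, authorship 1....2.
After op 4 (move_left): buffer="havodhg" (len 7), cursors c1@1 c2@6, authorship 1....2.
After op 5 (move_left): buffer="havodhg" (len 7), cursors c1@0 c2@5, authorship 1....2.
After op 6 (insert('t')): buffer="thavodthg" (len 9), cursors c1@1 c2@7, authorship 11....22.
After op 7 (delete): buffer="havodhg" (len 7), cursors c1@0 c2@5, authorship 1....2.
After op 8 (insert('s')): buffer="shavodshg" (len 9), cursors c1@1 c2@7, authorship 11....22.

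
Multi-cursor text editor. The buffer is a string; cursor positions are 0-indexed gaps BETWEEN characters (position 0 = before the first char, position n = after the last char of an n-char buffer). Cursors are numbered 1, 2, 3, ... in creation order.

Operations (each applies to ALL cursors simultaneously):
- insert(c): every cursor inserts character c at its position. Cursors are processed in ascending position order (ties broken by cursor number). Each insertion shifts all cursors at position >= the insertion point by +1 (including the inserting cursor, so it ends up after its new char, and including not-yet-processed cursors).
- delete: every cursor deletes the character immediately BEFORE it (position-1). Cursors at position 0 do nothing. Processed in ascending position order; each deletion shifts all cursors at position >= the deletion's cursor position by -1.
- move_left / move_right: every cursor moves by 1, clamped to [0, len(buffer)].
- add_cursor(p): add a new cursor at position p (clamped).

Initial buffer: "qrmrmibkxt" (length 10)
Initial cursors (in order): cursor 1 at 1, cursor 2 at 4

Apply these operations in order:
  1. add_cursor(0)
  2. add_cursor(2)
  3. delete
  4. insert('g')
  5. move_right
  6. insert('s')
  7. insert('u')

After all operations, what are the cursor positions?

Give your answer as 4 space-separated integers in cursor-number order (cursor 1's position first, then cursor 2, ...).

After op 1 (add_cursor(0)): buffer="qrmrmibkxt" (len 10), cursors c3@0 c1@1 c2@4, authorship ..........
After op 2 (add_cursor(2)): buffer="qrmrmibkxt" (len 10), cursors c3@0 c1@1 c4@2 c2@4, authorship ..........
After op 3 (delete): buffer="mmibkxt" (len 7), cursors c1@0 c3@0 c4@0 c2@1, authorship .......
After op 4 (insert('g')): buffer="gggmgmibkxt" (len 11), cursors c1@3 c3@3 c4@3 c2@5, authorship 134.2......
After op 5 (move_right): buffer="gggmgmibkxt" (len 11), cursors c1@4 c3@4 c4@4 c2@6, authorship 134.2......
After op 6 (insert('s')): buffer="gggmsssgmsibkxt" (len 15), cursors c1@7 c3@7 c4@7 c2@10, authorship 134.1342.2.....
After op 7 (insert('u')): buffer="gggmsssuuugmsuibkxt" (len 19), cursors c1@10 c3@10 c4@10 c2@14, authorship 134.1341342.22.....

Answer: 10 14 10 10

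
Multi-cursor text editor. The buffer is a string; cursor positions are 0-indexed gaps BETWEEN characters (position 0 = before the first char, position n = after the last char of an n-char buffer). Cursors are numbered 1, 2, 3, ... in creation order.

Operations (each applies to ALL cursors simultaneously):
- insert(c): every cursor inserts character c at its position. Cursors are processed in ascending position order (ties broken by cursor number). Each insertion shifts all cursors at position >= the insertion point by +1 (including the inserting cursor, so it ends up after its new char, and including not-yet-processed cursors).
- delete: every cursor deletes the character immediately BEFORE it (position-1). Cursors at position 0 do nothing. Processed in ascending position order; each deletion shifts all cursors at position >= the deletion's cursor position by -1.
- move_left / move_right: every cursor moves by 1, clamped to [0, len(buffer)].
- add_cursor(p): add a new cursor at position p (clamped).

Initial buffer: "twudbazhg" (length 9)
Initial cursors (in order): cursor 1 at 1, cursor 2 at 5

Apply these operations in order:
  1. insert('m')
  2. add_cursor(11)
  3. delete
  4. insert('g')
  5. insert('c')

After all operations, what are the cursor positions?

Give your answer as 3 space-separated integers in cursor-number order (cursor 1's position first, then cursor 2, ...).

Answer: 3 9 14

Derivation:
After op 1 (insert('m')): buffer="tmwudbmazhg" (len 11), cursors c1@2 c2@7, authorship .1....2....
After op 2 (add_cursor(11)): buffer="tmwudbmazhg" (len 11), cursors c1@2 c2@7 c3@11, authorship .1....2....
After op 3 (delete): buffer="twudbazh" (len 8), cursors c1@1 c2@5 c3@8, authorship ........
After op 4 (insert('g')): buffer="tgwudbgazhg" (len 11), cursors c1@2 c2@7 c3@11, authorship .1....2...3
After op 5 (insert('c')): buffer="tgcwudbgcazhgc" (len 14), cursors c1@3 c2@9 c3@14, authorship .11....22...33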